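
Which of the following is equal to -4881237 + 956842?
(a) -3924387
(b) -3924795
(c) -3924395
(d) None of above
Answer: c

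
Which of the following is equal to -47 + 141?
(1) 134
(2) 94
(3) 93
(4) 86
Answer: 2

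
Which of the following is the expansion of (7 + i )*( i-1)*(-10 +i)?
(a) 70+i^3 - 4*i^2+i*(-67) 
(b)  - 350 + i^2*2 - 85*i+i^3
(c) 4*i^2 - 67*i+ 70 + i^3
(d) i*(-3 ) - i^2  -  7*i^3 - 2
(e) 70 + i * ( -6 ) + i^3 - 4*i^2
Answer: a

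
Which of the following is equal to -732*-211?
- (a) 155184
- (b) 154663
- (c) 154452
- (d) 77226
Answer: c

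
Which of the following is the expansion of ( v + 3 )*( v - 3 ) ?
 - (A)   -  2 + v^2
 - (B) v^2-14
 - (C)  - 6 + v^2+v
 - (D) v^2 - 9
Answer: D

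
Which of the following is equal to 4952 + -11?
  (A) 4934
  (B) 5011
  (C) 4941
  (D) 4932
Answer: C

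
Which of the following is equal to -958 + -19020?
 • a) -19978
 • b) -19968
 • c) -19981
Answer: a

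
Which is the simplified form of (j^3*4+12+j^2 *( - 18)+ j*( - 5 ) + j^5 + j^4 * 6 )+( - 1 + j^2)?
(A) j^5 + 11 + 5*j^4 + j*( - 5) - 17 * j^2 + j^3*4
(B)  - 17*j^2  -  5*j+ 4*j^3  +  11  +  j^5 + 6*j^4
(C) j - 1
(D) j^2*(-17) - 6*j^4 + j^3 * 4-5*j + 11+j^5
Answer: B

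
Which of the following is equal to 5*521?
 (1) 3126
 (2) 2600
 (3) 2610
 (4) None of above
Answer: 4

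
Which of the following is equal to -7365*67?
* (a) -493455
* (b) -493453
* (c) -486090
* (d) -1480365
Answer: a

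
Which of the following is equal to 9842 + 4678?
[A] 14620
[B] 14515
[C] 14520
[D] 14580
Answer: C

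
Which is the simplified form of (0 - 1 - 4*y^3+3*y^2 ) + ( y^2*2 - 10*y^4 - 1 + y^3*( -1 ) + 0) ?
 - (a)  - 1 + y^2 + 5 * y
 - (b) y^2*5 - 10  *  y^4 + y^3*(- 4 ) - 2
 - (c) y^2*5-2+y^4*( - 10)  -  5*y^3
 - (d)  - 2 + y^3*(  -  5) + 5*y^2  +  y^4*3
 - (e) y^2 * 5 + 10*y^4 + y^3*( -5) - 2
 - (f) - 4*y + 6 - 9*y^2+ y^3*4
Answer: c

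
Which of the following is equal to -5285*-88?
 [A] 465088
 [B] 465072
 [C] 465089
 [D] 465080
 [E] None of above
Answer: D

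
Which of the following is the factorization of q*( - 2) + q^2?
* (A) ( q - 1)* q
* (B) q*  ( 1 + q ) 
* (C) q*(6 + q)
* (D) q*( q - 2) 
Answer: D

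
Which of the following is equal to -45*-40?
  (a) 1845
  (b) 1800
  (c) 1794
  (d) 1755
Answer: b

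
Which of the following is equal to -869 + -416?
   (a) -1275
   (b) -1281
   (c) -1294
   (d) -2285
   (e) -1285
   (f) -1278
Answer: e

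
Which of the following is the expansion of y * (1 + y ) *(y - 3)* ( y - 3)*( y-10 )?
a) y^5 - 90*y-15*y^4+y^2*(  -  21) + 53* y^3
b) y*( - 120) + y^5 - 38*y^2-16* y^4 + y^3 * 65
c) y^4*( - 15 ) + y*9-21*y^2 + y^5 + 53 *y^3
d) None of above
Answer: a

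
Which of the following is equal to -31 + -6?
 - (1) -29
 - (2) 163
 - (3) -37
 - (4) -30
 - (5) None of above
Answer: 3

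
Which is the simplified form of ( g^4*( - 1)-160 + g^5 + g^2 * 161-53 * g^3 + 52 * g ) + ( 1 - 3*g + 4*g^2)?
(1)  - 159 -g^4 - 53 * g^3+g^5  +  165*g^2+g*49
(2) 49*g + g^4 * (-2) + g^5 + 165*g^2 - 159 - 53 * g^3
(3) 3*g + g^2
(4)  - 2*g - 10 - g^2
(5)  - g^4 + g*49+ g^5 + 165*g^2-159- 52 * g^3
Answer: 1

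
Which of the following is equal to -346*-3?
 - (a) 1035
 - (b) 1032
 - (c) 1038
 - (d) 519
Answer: c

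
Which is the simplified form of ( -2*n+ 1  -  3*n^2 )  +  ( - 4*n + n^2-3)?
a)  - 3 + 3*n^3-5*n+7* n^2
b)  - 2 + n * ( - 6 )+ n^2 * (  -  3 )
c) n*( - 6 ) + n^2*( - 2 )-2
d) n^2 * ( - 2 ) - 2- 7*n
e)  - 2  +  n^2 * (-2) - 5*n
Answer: c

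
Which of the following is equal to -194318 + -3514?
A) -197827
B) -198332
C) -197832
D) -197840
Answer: C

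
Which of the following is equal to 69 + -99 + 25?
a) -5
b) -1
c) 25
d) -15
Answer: a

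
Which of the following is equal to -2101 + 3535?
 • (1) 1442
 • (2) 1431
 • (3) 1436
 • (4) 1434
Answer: 4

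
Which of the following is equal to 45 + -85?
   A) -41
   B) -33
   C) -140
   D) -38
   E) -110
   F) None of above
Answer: F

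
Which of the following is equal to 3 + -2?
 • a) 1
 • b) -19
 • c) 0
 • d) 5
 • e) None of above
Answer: a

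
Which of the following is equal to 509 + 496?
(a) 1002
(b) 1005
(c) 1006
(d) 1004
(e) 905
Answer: b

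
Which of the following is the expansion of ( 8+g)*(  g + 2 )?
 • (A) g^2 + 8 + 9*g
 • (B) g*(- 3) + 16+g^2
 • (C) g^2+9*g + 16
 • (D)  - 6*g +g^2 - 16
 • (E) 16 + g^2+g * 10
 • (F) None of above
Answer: E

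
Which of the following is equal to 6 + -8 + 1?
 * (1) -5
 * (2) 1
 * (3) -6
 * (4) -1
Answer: 4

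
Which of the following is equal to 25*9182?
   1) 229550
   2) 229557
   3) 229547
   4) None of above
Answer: 1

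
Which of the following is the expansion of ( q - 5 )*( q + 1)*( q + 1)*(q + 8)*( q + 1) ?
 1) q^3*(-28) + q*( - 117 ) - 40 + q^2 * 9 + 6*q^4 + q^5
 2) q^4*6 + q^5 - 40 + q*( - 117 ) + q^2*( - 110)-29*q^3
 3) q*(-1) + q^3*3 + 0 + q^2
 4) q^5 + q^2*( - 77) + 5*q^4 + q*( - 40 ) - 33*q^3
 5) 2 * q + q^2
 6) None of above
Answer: 6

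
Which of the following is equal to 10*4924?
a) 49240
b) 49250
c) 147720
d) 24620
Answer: a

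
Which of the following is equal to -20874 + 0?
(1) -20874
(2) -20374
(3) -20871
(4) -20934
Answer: 1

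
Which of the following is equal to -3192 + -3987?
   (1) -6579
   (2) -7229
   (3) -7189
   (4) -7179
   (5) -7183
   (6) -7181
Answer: 4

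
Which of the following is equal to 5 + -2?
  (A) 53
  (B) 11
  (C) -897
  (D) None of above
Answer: D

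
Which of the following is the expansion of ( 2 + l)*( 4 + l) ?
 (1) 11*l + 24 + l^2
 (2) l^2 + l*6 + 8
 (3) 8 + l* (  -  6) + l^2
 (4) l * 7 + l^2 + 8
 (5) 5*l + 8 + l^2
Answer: 2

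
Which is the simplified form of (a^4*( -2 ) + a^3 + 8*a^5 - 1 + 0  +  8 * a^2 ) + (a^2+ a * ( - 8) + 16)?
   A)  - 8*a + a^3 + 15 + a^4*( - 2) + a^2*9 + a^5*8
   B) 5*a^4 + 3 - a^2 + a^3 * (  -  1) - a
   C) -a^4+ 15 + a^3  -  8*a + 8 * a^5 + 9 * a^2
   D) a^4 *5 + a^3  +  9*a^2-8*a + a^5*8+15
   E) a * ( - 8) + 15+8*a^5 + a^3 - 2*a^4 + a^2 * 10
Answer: A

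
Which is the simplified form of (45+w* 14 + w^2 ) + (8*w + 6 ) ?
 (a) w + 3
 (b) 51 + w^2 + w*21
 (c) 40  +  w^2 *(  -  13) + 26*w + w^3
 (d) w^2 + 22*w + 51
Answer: d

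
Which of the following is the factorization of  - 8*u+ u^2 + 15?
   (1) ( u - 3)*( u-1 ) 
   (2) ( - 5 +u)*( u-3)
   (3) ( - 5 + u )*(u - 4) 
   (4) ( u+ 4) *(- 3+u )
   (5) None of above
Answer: 2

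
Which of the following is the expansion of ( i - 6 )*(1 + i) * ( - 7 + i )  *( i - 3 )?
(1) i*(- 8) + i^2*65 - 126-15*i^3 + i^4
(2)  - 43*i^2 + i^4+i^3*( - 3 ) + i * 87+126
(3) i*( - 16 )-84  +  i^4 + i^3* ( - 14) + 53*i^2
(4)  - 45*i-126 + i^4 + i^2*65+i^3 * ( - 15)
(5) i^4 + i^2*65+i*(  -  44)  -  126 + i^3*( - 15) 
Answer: 4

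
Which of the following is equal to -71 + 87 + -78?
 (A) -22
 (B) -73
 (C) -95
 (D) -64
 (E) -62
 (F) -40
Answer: E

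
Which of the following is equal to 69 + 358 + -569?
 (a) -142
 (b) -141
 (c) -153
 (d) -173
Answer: a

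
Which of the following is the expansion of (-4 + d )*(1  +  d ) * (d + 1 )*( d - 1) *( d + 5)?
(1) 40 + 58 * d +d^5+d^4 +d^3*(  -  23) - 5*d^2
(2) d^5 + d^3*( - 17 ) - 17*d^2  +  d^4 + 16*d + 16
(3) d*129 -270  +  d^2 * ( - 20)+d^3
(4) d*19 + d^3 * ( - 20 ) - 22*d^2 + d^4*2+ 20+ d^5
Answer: 4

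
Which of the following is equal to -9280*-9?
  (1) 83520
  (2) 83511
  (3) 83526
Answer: 1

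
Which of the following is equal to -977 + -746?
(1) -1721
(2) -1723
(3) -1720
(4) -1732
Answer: 2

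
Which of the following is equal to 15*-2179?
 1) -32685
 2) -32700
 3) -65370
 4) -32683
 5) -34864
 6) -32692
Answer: 1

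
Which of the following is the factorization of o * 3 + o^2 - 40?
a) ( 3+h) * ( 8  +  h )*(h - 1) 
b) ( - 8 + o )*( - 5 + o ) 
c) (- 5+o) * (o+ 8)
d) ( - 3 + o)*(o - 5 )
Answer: c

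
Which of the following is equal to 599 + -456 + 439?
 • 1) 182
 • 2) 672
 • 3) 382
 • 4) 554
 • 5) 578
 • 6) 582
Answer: 6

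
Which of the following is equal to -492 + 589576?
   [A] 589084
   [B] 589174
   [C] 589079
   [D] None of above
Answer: A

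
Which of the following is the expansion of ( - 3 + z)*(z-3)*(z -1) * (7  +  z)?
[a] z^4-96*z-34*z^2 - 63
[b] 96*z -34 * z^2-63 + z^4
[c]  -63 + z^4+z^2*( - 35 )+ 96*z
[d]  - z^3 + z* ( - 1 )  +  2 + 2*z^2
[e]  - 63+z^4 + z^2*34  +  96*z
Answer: b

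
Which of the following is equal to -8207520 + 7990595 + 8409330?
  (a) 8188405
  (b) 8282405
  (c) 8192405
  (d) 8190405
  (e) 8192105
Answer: c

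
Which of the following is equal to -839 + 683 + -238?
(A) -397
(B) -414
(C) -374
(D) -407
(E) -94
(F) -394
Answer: F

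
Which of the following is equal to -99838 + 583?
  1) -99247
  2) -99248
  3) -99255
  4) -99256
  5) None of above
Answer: 3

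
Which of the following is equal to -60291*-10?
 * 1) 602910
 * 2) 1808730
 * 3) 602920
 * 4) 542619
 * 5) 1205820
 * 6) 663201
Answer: 1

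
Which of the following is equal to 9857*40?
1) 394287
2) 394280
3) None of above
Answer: 2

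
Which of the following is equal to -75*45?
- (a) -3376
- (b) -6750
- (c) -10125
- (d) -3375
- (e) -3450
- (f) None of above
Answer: d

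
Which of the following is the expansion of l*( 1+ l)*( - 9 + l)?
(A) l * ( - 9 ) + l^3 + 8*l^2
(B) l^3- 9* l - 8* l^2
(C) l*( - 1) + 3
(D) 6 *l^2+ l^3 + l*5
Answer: B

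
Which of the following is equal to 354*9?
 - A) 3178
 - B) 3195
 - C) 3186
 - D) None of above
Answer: C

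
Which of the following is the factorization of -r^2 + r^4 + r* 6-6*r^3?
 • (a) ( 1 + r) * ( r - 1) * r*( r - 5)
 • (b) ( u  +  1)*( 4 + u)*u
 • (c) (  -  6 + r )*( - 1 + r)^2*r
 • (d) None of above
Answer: d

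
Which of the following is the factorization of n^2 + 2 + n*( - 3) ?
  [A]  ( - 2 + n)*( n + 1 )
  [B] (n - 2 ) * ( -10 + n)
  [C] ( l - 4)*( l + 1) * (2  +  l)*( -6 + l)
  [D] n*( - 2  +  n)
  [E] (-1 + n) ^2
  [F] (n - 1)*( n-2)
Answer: F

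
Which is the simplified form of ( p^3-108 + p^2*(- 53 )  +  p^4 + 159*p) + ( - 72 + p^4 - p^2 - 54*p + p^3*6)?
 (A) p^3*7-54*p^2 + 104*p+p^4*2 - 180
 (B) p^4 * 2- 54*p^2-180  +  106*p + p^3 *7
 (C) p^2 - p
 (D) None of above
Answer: D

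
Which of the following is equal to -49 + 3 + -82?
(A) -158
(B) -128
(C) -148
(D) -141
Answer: B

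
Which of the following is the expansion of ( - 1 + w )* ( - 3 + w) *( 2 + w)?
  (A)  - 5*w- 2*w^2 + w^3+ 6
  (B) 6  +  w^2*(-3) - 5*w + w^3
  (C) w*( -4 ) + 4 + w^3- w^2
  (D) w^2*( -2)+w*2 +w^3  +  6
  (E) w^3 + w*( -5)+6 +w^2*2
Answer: A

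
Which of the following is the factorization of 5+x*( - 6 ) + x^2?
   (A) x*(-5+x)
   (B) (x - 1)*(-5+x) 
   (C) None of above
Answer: B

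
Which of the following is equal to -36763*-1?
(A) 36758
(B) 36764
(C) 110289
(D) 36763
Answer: D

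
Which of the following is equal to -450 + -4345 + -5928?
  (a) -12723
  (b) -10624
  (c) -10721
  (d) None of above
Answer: d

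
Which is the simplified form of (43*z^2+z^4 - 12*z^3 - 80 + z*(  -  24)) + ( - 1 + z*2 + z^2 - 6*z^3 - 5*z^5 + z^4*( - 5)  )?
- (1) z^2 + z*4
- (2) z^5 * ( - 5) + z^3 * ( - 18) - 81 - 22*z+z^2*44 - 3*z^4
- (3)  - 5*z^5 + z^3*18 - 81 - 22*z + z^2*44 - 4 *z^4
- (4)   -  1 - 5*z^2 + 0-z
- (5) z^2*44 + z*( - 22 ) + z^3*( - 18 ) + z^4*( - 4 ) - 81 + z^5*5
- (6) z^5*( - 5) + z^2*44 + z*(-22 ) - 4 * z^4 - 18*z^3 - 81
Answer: 6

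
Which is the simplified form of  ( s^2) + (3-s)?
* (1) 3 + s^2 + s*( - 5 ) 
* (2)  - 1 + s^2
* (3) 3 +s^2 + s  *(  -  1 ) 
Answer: 3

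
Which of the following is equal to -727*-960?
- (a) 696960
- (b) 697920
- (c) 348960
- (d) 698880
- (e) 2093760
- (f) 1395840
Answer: b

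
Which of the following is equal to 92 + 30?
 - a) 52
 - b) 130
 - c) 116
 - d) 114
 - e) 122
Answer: e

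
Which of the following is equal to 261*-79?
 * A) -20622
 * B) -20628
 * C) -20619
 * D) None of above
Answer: C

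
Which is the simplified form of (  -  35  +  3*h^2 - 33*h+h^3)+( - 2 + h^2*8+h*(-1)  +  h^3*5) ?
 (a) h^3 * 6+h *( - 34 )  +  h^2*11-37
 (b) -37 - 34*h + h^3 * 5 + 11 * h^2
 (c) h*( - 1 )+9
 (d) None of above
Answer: a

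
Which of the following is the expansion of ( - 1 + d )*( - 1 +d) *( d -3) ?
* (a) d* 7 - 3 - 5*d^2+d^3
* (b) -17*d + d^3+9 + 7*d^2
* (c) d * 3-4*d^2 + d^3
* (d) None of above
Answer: a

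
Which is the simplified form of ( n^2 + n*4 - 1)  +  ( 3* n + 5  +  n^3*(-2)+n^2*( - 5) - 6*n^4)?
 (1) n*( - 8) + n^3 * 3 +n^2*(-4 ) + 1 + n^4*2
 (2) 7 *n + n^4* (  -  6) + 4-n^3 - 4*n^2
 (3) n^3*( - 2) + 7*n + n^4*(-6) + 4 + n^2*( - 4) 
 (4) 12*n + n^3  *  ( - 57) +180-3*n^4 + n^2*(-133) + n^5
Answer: 3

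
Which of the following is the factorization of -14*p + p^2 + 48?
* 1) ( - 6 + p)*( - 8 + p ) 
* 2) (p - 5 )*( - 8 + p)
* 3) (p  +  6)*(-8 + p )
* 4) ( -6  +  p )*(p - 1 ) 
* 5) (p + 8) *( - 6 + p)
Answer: 1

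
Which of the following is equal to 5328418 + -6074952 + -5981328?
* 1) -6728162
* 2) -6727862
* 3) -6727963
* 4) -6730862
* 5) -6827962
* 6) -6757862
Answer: 2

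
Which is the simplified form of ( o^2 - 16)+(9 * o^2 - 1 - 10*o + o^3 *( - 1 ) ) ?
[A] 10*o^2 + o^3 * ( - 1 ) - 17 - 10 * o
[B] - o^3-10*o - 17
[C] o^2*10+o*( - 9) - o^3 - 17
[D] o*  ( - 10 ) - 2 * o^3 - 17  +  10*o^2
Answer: A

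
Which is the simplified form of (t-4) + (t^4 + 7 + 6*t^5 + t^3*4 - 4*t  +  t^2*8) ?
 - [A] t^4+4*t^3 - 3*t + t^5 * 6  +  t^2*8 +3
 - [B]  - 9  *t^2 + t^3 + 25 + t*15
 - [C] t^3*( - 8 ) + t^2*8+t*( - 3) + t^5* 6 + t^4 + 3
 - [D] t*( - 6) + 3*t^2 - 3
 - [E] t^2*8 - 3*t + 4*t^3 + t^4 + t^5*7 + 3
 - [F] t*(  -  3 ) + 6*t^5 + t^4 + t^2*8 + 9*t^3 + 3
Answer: A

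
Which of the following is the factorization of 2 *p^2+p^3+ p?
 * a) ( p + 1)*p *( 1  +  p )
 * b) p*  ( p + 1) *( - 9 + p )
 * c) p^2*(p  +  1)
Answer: a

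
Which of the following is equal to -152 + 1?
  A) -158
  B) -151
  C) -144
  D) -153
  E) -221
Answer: B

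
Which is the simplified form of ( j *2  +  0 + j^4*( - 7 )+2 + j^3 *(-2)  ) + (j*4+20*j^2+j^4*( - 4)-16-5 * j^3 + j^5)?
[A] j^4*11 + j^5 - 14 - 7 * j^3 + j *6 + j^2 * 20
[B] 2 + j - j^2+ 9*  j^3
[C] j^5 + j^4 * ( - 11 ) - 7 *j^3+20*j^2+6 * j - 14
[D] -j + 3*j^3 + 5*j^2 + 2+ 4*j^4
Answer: C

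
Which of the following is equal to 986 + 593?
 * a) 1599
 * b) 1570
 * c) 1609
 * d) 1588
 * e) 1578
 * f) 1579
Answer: f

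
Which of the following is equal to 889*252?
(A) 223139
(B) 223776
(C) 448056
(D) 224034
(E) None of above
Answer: E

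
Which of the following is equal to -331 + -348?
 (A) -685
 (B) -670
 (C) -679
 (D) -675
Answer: C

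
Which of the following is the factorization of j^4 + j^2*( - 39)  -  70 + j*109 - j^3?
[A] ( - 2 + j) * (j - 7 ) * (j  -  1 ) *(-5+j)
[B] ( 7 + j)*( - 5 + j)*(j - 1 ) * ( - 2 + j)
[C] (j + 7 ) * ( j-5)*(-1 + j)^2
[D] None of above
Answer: B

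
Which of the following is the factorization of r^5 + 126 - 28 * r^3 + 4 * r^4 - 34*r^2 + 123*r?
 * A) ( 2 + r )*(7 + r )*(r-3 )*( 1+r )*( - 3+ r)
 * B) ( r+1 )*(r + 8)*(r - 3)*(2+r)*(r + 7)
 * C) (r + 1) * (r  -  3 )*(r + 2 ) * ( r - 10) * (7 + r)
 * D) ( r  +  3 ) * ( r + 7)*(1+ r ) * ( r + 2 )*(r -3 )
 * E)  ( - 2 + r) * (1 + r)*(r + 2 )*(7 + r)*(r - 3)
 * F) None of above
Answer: A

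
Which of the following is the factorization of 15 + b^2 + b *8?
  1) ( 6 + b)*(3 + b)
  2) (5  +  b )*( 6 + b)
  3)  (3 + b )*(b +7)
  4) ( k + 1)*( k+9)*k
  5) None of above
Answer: 5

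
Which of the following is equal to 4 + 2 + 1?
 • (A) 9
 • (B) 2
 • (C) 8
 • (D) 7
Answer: D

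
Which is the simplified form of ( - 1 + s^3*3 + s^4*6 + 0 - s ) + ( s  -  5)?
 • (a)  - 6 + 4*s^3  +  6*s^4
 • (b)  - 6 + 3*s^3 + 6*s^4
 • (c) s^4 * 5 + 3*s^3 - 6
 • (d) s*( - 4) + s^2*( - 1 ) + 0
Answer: b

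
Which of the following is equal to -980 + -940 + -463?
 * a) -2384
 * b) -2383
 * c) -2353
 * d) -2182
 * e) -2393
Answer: b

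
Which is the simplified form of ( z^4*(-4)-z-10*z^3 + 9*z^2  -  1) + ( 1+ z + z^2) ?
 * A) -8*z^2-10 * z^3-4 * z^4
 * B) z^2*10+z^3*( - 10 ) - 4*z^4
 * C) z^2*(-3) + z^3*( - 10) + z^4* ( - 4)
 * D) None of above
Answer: B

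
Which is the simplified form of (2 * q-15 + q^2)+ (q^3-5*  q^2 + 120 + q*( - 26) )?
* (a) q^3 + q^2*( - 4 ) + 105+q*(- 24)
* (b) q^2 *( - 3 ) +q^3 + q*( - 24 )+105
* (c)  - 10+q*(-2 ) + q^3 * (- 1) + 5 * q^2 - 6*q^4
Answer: a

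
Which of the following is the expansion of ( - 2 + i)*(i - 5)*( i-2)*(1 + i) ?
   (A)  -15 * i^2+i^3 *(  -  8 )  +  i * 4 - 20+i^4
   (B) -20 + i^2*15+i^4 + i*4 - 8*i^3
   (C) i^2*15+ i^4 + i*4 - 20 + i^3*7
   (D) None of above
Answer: B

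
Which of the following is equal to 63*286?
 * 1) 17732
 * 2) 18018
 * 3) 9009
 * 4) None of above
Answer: 2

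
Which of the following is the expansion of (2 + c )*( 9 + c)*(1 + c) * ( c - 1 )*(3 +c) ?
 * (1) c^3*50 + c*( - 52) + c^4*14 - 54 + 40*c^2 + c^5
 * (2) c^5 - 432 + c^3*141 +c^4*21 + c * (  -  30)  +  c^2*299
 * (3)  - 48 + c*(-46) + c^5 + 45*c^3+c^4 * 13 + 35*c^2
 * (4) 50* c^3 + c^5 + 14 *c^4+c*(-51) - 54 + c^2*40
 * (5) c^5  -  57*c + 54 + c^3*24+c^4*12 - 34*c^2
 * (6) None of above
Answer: 4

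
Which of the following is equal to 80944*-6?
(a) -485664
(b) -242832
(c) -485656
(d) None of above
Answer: a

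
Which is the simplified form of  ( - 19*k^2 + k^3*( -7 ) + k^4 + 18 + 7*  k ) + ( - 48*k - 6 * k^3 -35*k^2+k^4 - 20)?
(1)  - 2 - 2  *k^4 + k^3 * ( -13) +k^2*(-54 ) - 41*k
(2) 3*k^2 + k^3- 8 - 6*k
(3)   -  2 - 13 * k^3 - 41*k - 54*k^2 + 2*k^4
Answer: 3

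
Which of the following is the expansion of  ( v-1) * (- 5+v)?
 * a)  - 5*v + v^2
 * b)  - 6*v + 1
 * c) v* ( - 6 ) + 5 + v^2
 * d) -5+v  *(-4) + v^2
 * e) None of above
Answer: c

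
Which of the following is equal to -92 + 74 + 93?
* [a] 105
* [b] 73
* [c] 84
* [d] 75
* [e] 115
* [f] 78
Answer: d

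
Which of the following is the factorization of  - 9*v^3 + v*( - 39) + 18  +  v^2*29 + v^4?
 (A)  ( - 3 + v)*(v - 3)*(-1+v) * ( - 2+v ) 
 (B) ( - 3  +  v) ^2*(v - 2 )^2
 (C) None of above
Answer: A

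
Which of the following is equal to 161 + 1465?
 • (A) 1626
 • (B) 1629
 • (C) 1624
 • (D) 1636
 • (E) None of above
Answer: A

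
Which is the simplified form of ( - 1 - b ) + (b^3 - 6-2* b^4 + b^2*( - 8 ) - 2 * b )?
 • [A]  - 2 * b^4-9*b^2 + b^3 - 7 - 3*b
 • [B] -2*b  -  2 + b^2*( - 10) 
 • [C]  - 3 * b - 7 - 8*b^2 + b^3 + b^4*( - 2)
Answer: C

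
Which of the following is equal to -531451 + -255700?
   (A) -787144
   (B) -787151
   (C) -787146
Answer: B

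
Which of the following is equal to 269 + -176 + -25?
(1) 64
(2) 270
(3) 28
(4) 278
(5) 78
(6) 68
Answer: 6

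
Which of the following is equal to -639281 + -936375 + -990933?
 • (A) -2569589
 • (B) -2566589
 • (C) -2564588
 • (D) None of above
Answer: B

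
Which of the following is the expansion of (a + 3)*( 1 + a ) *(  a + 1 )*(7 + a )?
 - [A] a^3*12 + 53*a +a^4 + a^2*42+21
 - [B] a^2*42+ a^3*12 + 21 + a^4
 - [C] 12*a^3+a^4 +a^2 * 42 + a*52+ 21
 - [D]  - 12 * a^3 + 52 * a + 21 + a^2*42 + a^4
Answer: C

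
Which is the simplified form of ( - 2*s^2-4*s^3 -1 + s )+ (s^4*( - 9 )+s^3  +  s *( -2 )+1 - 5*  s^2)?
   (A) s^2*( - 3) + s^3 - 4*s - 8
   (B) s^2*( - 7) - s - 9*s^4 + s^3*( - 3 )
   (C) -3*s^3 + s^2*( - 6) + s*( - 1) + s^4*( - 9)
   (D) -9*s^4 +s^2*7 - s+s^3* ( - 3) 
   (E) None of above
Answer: B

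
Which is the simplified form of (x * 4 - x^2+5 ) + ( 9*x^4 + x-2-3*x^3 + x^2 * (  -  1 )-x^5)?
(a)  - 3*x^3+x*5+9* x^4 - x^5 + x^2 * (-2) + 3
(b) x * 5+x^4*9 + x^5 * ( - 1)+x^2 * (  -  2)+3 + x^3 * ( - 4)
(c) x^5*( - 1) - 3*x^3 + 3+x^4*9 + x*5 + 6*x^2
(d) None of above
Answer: a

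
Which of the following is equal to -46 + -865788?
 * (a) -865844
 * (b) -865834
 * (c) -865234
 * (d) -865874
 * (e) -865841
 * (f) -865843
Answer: b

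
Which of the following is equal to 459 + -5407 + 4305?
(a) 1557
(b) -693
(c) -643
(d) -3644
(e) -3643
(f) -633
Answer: c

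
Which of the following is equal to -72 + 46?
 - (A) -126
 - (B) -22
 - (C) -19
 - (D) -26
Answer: D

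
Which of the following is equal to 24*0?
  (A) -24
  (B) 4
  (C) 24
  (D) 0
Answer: D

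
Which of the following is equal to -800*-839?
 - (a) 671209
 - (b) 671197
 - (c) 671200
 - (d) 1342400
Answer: c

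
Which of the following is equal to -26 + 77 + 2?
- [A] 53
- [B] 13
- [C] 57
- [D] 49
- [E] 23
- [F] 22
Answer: A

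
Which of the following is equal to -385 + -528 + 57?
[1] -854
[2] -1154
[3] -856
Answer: 3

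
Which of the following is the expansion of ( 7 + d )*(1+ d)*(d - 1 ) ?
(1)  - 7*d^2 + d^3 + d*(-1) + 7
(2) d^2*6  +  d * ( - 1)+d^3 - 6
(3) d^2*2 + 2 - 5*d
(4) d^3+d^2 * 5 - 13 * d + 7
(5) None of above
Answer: 5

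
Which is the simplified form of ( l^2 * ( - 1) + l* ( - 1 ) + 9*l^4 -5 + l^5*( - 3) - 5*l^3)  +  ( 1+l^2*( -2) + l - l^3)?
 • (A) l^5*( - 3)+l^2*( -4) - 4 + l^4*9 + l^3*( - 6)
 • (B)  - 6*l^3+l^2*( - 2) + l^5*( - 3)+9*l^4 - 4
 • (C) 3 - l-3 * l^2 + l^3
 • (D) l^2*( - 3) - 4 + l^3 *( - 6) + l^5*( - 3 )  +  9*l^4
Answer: D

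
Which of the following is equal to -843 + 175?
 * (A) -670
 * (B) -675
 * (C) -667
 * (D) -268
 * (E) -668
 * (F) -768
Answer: E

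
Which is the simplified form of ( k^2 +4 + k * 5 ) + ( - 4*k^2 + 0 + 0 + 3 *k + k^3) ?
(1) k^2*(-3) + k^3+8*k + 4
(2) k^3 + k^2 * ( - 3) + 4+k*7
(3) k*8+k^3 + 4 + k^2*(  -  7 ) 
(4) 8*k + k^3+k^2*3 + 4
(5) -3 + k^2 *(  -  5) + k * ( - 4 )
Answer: 1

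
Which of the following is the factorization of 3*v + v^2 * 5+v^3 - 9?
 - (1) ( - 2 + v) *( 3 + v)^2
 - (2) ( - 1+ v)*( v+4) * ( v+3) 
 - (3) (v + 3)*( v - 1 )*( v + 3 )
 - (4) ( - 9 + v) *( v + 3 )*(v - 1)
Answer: 3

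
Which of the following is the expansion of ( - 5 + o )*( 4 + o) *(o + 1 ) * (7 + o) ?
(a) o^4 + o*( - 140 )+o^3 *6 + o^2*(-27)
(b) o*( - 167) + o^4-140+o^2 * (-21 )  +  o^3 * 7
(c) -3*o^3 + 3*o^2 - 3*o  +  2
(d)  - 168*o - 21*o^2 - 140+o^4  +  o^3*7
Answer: b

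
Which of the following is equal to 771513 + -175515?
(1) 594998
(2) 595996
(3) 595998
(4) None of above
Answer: 3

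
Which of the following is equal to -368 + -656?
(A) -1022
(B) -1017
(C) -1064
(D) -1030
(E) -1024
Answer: E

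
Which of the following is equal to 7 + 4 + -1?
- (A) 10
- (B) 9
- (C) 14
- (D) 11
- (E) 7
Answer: A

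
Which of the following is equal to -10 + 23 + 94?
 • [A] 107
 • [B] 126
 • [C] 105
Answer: A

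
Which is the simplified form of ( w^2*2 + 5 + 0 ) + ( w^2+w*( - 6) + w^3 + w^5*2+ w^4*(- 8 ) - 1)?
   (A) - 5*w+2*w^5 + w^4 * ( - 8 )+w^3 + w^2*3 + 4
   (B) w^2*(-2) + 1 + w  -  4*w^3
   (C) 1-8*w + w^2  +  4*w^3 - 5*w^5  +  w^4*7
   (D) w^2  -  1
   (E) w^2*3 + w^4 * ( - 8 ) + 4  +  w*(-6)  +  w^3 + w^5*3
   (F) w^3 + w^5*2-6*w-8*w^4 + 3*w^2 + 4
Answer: F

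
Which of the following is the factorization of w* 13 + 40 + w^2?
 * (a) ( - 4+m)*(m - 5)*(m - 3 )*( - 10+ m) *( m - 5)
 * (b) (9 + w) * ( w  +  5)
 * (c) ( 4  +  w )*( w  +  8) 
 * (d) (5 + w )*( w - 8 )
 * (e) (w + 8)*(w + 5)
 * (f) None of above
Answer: e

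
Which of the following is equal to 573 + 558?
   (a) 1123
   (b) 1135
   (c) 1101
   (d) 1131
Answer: d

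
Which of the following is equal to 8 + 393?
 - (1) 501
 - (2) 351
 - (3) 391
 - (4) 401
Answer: 4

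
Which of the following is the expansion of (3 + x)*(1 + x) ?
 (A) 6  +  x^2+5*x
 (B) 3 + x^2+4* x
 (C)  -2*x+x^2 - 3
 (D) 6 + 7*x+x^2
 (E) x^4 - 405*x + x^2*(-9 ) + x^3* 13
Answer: B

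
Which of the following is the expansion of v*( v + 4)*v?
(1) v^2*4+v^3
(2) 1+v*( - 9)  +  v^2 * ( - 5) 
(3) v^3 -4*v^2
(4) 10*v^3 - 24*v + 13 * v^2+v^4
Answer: 1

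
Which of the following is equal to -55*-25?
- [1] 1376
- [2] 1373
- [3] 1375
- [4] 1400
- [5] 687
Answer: 3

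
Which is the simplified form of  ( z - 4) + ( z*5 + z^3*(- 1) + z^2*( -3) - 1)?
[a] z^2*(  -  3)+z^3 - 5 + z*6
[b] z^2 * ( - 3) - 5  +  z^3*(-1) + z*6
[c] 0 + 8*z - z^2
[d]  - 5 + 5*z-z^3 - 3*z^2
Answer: b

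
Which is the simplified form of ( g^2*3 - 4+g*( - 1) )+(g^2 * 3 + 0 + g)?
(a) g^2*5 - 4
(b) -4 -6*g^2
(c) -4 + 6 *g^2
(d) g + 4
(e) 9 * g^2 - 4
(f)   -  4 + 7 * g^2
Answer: c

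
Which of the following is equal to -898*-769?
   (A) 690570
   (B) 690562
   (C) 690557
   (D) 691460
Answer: B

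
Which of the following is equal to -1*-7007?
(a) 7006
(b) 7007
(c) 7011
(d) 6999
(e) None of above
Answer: b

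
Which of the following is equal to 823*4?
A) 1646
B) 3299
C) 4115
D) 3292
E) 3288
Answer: D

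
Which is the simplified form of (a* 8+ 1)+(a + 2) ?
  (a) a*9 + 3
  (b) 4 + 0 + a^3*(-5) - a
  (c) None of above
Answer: a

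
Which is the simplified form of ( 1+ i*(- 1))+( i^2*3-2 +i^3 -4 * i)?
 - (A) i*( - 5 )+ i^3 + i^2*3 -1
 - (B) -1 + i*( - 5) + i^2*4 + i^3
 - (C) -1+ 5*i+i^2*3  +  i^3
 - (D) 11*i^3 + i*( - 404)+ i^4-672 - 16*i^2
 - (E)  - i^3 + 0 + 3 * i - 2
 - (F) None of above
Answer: A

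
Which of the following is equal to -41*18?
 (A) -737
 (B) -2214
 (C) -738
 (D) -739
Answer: C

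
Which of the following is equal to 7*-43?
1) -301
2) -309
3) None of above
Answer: 1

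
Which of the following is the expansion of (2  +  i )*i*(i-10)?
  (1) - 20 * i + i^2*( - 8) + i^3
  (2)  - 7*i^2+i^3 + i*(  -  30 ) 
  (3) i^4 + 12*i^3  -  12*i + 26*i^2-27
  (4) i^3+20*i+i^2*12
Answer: 1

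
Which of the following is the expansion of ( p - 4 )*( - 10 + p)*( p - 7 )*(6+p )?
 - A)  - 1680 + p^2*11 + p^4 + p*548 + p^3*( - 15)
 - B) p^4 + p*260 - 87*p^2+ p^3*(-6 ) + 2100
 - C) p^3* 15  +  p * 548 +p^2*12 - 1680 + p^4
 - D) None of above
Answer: D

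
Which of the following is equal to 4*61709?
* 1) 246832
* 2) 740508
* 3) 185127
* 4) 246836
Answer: 4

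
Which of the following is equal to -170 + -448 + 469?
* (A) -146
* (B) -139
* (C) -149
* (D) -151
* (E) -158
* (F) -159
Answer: C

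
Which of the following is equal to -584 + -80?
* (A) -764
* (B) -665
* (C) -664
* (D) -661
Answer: C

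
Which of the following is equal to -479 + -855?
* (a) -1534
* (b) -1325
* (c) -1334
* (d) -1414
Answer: c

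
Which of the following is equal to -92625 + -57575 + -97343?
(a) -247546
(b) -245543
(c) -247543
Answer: c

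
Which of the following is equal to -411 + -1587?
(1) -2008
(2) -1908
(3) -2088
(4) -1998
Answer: 4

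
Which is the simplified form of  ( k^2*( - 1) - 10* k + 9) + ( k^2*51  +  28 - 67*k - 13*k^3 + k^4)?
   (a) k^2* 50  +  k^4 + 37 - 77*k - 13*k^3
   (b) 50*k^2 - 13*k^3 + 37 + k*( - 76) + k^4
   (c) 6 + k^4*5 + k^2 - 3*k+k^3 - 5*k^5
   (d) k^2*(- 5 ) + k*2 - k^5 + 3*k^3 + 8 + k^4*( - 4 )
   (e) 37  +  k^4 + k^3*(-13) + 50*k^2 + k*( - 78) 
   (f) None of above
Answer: a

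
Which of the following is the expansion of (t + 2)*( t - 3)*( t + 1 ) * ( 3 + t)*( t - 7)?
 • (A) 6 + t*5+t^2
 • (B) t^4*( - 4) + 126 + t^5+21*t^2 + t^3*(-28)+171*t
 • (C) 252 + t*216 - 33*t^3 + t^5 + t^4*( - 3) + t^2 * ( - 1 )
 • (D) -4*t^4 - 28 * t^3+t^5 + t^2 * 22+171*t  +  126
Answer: D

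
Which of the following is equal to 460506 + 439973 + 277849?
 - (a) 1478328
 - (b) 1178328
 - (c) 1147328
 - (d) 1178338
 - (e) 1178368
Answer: b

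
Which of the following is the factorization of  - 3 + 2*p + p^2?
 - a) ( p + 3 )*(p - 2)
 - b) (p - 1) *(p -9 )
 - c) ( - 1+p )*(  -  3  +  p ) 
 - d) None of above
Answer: d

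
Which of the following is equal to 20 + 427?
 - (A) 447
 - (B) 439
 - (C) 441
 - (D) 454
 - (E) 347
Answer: A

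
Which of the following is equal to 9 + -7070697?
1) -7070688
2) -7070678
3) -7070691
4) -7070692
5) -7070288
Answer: 1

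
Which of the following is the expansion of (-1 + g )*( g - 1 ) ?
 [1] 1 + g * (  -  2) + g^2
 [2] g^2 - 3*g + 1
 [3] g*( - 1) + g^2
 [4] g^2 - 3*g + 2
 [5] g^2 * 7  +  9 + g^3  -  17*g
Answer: 1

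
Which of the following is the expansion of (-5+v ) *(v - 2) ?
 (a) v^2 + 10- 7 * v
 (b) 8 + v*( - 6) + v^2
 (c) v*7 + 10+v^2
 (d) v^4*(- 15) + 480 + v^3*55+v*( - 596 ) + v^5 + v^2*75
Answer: a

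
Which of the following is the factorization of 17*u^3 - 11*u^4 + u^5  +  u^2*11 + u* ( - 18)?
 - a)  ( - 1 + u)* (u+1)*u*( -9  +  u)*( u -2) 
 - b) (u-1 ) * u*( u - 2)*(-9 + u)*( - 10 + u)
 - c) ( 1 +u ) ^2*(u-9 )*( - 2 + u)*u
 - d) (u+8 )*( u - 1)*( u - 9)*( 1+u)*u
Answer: a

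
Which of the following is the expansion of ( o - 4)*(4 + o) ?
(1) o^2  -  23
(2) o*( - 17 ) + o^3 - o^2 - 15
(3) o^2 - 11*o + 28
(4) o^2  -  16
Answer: 4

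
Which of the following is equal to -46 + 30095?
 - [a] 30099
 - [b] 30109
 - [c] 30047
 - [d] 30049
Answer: d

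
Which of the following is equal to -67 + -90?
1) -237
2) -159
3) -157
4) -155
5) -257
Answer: 3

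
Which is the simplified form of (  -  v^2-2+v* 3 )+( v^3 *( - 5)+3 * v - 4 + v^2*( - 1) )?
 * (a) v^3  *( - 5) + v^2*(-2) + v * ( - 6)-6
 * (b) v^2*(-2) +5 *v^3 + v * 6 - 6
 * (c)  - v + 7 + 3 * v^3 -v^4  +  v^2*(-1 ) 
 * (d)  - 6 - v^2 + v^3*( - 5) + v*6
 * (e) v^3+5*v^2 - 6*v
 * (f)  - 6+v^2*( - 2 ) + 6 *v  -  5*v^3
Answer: f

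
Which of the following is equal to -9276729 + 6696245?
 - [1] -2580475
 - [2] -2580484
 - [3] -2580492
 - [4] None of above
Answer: 2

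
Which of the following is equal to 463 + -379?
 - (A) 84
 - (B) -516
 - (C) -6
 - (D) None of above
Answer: A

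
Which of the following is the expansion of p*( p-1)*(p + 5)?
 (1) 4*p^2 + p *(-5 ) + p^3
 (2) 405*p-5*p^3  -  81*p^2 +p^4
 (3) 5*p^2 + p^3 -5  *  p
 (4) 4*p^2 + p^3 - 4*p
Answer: 1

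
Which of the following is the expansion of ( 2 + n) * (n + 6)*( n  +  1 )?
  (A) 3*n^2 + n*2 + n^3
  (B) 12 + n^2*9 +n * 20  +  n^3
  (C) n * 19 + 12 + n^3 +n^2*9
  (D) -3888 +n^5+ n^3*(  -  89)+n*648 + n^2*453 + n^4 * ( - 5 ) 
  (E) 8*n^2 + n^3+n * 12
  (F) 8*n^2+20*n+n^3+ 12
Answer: B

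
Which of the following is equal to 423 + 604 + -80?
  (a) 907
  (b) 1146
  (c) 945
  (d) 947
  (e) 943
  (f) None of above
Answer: d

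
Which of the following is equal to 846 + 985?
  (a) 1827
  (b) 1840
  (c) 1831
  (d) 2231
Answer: c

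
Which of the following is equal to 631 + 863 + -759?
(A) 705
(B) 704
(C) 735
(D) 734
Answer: C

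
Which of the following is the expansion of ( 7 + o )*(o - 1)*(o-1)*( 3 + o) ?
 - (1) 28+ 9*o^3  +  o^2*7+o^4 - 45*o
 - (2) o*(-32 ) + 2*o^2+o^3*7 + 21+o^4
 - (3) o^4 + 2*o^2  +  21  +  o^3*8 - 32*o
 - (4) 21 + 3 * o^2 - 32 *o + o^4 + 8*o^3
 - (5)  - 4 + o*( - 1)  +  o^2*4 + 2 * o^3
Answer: 3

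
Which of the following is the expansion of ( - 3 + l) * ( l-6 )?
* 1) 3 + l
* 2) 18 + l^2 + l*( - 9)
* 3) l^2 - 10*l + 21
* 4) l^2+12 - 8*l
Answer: 2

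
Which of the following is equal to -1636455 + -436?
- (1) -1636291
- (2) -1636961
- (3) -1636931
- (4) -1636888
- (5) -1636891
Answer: 5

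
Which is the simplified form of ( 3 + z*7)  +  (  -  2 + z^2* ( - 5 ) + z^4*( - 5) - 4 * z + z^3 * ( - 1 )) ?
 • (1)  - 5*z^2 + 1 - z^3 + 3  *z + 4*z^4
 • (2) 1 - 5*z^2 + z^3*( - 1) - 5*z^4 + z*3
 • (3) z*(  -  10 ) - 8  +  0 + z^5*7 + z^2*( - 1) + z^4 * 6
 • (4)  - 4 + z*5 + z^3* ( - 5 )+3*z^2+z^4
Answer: 2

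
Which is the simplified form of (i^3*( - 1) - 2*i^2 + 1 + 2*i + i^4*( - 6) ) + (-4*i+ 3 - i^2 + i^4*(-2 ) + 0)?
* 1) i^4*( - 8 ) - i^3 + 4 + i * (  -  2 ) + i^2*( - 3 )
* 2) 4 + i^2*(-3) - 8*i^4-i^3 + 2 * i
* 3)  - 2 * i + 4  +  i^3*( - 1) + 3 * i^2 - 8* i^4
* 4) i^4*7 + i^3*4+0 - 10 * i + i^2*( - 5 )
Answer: 1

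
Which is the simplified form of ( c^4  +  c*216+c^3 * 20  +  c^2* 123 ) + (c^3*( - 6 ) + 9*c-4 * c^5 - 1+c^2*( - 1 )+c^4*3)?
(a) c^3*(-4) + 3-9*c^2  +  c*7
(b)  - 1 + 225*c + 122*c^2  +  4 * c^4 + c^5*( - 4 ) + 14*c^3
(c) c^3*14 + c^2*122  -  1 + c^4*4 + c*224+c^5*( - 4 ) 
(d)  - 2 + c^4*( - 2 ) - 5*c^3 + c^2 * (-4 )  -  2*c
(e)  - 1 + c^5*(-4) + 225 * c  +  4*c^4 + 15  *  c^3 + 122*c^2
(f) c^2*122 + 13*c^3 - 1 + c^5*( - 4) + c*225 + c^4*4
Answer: b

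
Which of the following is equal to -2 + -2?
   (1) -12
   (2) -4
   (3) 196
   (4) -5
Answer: 2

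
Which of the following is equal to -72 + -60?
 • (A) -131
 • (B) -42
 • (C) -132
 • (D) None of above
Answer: C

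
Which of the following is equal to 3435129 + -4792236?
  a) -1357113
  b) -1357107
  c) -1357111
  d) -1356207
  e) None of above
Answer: b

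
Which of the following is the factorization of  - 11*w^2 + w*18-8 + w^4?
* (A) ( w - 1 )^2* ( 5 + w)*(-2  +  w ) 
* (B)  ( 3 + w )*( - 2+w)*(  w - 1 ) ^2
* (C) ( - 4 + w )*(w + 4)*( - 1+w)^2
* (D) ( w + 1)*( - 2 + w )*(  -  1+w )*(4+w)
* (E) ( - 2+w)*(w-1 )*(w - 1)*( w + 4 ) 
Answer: E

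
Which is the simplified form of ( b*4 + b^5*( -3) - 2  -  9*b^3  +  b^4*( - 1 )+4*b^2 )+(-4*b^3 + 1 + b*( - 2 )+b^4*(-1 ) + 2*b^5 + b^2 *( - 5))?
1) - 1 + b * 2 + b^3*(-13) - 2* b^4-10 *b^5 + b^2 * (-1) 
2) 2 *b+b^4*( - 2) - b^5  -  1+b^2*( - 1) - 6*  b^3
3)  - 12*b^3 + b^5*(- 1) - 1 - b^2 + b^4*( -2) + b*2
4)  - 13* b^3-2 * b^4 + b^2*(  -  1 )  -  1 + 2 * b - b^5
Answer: 4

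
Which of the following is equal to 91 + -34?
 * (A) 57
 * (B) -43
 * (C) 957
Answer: A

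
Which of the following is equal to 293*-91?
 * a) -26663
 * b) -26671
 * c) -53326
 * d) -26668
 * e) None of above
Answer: a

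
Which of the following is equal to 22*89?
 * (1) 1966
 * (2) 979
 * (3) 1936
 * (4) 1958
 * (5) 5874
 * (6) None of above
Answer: 4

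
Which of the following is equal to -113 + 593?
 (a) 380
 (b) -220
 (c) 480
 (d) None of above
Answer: c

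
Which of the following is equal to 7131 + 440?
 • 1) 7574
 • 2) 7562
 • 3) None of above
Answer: 3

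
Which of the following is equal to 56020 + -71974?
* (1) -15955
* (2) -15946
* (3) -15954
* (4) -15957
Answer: 3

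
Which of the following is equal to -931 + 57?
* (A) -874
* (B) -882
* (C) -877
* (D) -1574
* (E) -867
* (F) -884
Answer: A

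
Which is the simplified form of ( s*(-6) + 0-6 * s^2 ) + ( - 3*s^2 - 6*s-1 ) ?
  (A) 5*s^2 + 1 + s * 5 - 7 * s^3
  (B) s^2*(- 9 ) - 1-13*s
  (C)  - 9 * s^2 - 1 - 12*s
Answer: C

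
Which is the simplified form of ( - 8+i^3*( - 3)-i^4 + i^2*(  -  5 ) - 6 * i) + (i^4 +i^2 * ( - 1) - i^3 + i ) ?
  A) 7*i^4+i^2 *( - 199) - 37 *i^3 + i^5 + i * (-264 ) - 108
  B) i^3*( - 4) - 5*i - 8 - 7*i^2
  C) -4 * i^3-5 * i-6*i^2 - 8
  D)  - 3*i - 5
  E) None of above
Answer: C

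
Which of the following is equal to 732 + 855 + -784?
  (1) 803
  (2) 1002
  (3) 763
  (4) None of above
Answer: 1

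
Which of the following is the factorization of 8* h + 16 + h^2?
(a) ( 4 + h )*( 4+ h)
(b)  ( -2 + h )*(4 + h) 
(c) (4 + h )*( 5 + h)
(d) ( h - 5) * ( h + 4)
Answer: a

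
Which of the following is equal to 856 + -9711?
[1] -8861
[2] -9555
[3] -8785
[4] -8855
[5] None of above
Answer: 4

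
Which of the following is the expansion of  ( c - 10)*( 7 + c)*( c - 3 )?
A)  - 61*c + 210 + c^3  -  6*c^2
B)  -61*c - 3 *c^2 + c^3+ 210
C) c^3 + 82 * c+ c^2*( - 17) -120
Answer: A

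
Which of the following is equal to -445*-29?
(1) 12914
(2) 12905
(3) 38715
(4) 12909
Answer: 2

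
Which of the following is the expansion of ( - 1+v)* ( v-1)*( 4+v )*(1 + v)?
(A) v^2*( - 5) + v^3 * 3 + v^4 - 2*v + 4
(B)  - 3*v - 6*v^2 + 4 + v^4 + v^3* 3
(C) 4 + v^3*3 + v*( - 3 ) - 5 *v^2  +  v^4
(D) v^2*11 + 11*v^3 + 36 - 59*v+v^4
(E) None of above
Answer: C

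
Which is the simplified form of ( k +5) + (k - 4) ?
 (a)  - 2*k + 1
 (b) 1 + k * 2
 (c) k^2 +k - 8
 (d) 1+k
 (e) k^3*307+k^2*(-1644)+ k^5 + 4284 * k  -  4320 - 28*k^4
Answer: b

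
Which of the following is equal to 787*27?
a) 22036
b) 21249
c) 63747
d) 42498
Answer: b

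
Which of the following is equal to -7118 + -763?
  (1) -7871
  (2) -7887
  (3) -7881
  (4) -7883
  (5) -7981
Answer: 3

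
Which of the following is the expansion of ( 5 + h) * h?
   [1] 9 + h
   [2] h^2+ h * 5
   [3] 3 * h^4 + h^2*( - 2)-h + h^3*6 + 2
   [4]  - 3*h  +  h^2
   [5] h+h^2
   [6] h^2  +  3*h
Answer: 2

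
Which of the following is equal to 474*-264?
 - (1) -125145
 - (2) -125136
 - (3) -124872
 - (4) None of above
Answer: 2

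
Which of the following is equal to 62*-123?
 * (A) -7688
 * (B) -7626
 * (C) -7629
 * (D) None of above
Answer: B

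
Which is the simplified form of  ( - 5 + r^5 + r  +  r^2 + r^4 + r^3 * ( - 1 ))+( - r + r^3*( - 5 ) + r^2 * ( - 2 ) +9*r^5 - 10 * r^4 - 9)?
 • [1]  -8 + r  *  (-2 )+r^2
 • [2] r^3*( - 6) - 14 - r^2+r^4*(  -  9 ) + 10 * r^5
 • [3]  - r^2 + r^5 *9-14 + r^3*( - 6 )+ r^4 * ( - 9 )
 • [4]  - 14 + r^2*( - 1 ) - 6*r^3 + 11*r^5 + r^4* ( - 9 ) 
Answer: 2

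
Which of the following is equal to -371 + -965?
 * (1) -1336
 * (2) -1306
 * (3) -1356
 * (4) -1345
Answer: 1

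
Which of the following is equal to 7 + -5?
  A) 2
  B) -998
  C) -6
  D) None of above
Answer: A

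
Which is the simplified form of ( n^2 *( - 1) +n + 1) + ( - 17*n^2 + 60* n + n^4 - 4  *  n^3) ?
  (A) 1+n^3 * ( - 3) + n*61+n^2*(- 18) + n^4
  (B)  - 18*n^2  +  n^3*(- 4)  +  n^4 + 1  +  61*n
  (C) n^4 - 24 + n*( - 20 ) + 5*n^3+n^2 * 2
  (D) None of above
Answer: B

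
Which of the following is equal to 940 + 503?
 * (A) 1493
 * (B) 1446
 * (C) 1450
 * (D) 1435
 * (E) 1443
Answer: E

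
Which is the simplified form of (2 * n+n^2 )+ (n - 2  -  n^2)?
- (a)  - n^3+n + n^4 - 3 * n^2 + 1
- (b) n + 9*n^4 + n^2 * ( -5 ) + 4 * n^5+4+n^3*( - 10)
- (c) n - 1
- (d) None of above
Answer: d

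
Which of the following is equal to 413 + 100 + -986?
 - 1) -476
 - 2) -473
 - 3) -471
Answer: 2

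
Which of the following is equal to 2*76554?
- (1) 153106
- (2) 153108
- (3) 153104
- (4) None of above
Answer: 2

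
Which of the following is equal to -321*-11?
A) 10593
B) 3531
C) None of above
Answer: B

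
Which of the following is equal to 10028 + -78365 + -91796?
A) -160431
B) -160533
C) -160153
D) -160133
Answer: D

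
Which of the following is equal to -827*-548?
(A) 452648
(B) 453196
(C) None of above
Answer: B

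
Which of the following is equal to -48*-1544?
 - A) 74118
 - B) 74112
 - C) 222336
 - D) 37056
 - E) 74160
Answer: B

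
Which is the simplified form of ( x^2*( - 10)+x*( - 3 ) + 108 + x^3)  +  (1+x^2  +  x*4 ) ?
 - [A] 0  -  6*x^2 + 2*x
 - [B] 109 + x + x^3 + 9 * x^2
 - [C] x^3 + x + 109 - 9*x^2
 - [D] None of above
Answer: C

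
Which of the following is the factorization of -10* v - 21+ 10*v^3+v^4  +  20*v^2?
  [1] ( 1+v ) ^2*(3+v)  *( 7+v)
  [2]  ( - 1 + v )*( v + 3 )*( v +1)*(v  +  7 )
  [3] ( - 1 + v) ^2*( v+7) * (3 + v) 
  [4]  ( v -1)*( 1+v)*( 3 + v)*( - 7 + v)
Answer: 2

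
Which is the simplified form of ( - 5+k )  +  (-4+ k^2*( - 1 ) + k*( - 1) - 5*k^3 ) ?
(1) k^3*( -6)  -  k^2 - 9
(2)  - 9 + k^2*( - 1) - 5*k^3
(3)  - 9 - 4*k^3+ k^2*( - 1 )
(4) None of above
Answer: 2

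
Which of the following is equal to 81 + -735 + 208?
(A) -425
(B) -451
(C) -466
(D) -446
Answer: D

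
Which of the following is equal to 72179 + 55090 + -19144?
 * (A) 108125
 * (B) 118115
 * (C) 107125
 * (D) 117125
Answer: A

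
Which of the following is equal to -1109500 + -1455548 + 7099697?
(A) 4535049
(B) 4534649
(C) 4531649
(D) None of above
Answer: B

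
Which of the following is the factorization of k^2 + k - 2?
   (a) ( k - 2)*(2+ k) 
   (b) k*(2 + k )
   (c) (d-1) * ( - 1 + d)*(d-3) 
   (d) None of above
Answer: d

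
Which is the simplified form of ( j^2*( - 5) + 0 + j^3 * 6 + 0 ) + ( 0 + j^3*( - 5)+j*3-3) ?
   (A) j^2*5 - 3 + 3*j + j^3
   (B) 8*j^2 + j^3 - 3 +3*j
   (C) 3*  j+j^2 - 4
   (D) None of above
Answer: D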